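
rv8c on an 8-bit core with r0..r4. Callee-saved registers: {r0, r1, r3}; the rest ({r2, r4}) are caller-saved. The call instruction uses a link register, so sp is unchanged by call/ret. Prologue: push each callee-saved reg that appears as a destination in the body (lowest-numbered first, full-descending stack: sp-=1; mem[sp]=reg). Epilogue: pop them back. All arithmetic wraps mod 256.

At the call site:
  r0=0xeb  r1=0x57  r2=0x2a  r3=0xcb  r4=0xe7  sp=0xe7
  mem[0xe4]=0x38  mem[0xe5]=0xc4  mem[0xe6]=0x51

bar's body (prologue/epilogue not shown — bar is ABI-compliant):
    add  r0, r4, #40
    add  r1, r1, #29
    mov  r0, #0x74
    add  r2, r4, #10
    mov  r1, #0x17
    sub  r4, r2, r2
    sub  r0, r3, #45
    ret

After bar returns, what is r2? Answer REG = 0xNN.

REG = 0xf1

prologue: push r0 -> mem[0xe6]=0xeb, sp=0xe6
prologue: push r1 -> mem[0xe5]=0x57, sp=0xe5
body[0] add  r0, r4, #40 -> r0=0x0f
body[1] add  r1, r1, #29 -> r1=0x74
body[2] mov  r0, #0x74 -> r0=0x74
body[3] add  r2, r4, #10 -> r2=0xf1
body[4] mov  r1, #0x17 -> r1=0x17
body[5] sub  r4, r2, r2 -> r4=0x00
body[6] sub  r0, r3, #45 -> r0=0x9e
epilogue: pop r1=0x57, sp=0xe6
epilogue: pop r0=0xeb, sp=0xe7
r2 is caller-saved -> body value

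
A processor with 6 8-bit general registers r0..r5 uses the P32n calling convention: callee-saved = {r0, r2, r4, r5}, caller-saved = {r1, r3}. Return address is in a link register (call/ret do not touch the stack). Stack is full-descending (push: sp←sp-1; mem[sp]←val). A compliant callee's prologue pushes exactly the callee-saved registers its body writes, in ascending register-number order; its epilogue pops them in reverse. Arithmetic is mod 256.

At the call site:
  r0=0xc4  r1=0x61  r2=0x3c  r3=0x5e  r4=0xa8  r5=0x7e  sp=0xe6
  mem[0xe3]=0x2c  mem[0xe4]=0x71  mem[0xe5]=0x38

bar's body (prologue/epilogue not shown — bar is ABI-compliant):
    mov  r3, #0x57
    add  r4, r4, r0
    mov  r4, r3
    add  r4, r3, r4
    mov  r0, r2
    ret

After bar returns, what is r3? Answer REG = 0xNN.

prologue: push r0 -> mem[0xe5]=0xc4, sp=0xe5
prologue: push r4 -> mem[0xe4]=0xa8, sp=0xe4
body[0] mov  r3, #0x57 -> r3=0x57
body[1] add  r4, r4, r0 -> r4=0x6c
body[2] mov  r4, r3 -> r4=0x57
body[3] add  r4, r3, r4 -> r4=0xae
body[4] mov  r0, r2 -> r0=0x3c
epilogue: pop r4=0xa8, sp=0xe5
epilogue: pop r0=0xc4, sp=0xe6
r3 is caller-saved -> body value

REG = 0x57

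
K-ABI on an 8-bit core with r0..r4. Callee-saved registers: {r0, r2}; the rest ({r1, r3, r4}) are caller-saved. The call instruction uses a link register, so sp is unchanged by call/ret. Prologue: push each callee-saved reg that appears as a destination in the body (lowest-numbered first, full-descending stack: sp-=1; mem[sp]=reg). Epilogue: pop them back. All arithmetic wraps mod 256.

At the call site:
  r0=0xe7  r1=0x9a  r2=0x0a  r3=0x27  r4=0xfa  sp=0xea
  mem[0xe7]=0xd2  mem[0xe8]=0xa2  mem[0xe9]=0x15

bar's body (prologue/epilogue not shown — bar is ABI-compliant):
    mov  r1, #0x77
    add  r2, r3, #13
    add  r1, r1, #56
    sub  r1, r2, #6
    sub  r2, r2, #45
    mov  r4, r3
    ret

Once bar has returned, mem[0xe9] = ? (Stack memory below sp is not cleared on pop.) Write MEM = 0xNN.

MEM = 0x0a

prologue: push r2 -> mem[0xe9]=0x0a, sp=0xe9
body[0] mov  r1, #0x77 -> r1=0x77
body[1] add  r2, r3, #13 -> r2=0x34
body[2] add  r1, r1, #56 -> r1=0xaf
body[3] sub  r1, r2, #6 -> r1=0x2e
body[4] sub  r2, r2, #45 -> r2=0x07
body[5] mov  r4, r3 -> r4=0x27
epilogue: pop r2=0x0a, sp=0xea
prologue pushed ['r2'] at ['0xe9']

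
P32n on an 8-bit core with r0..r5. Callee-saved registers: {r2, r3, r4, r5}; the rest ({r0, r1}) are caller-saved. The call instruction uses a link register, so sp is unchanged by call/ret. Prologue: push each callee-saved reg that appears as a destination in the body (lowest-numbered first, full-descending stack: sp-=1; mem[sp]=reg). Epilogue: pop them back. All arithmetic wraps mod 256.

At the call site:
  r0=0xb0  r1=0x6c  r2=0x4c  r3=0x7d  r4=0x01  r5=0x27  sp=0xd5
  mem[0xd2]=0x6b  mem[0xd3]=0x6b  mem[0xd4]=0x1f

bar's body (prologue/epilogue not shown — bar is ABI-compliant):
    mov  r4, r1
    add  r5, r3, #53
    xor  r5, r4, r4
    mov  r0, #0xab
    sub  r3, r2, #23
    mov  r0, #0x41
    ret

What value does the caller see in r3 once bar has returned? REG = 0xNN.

prologue: push r3 → mem[0xd4]=0x7d, sp=0xd4
prologue: push r4 → mem[0xd3]=0x01, sp=0xd3
prologue: push r5 → mem[0xd2]=0x27, sp=0xd2
body[0] mov  r4, r1 → r4=0x6c
body[1] add  r5, r3, #53 → r5=0xb2
body[2] xor  r5, r4, r4 → r5=0x00
body[3] mov  r0, #0xab → r0=0xab
body[4] sub  r3, r2, #23 → r3=0x35
body[5] mov  r0, #0x41 → r0=0x41
epilogue: pop r5=0x27, sp=0xd3
epilogue: pop r4=0x01, sp=0xd4
epilogue: pop r3=0x7d, sp=0xd5
r3 is callee-saved → restored

REG = 0x7d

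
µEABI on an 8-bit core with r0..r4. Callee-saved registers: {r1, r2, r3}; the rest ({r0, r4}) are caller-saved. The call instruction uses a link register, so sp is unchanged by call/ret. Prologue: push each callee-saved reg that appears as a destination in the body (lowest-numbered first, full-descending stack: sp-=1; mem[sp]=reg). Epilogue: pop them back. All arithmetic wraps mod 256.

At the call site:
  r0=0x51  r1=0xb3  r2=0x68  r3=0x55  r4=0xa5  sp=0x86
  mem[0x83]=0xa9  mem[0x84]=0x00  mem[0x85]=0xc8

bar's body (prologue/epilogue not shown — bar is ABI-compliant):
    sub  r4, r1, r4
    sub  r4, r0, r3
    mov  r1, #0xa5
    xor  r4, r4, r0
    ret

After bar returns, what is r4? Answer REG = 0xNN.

prologue: push r1 -> mem[0x85]=0xb3, sp=0x85
body[0] sub  r4, r1, r4 -> r4=0x0e
body[1] sub  r4, r0, r3 -> r4=0xfc
body[2] mov  r1, #0xa5 -> r1=0xa5
body[3] xor  r4, r4, r0 -> r4=0xad
epilogue: pop r1=0xb3, sp=0x86
r4 is caller-saved -> body value

REG = 0xad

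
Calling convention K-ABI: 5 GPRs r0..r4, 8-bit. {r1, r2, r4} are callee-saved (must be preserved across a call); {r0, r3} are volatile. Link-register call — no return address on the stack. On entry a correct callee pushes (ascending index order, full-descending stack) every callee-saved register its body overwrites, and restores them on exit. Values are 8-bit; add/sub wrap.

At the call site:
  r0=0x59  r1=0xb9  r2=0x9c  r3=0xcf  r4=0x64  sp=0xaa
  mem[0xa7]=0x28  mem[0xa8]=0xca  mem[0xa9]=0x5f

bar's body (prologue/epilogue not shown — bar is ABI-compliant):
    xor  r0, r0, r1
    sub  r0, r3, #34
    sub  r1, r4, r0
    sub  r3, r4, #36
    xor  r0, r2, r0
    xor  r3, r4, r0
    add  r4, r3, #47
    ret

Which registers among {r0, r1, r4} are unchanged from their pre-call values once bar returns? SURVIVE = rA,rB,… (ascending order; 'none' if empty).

prologue: push r1 → mem[0xa9]=0xb9, sp=0xa9
prologue: push r4 → mem[0xa8]=0x64, sp=0xa8
body[0] xor  r0, r0, r1 → r0=0xe0
body[1] sub  r0, r3, #34 → r0=0xad
body[2] sub  r1, r4, r0 → r1=0xb7
body[3] sub  r3, r4, #36 → r3=0x40
body[4] xor  r0, r2, r0 → r0=0x31
body[5] xor  r3, r4, r0 → r3=0x55
body[6] add  r4, r3, #47 → r4=0x84
epilogue: pop r4=0x64, sp=0xa9
epilogue: pop r1=0xb9, sp=0xaa
r0: caller-saved, written=True
r1: callee-saved, written=True
r4: callee-saved, written=True

SURVIVE = r1,r4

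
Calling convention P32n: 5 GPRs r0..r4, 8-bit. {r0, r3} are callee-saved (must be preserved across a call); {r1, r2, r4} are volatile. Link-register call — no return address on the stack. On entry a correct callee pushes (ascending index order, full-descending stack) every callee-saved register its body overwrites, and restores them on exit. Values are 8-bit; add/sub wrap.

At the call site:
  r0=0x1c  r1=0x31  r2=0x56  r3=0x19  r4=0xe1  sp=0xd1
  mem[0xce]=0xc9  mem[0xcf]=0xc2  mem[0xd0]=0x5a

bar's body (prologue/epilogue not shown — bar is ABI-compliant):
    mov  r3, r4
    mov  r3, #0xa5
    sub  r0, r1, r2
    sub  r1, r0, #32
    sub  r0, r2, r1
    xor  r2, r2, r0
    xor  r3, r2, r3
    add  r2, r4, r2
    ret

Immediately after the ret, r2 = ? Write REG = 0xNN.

REG = 0xae

prologue: push r0 -> mem[0xd0]=0x1c, sp=0xd0
prologue: push r3 -> mem[0xcf]=0x19, sp=0xcf
body[0] mov  r3, r4 -> r3=0xe1
body[1] mov  r3, #0xa5 -> r3=0xa5
body[2] sub  r0, r1, r2 -> r0=0xdb
body[3] sub  r1, r0, #32 -> r1=0xbb
body[4] sub  r0, r2, r1 -> r0=0x9b
body[5] xor  r2, r2, r0 -> r2=0xcd
body[6] xor  r3, r2, r3 -> r3=0x68
body[7] add  r2, r4, r2 -> r2=0xae
epilogue: pop r3=0x19, sp=0xd0
epilogue: pop r0=0x1c, sp=0xd1
r2 is caller-saved -> body value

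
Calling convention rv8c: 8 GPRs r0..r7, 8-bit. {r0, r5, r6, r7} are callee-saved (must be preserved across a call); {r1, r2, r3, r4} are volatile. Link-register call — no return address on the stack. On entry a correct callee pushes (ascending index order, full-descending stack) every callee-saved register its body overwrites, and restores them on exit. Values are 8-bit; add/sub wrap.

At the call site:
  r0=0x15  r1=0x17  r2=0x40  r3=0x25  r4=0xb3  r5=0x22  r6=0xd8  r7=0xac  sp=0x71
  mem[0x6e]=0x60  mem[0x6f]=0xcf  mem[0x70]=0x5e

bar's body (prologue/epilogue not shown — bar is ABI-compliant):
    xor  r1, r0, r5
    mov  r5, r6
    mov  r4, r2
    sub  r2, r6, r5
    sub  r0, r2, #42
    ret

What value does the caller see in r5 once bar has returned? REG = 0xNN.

REG = 0x22

prologue: push r0 -> mem[0x70]=0x15, sp=0x70
prologue: push r5 -> mem[0x6f]=0x22, sp=0x6f
body[0] xor  r1, r0, r5 -> r1=0x37
body[1] mov  r5, r6 -> r5=0xd8
body[2] mov  r4, r2 -> r4=0x40
body[3] sub  r2, r6, r5 -> r2=0x00
body[4] sub  r0, r2, #42 -> r0=0xd6
epilogue: pop r5=0x22, sp=0x70
epilogue: pop r0=0x15, sp=0x71
r5 is callee-saved -> restored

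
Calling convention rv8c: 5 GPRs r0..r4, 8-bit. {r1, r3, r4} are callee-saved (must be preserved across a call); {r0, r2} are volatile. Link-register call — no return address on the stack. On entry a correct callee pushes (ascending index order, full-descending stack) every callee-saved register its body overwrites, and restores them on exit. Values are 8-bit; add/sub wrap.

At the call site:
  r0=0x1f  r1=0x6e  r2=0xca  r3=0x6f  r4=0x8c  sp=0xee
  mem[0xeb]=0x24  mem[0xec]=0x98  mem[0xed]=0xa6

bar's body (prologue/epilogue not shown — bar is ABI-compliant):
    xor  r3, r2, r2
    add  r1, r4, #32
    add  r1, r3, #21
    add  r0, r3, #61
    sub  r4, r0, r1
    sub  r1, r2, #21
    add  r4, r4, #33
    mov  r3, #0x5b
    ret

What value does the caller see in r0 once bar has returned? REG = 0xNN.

REG = 0x3d

prologue: push r1 → mem[0xed]=0x6e, sp=0xed
prologue: push r3 → mem[0xec]=0x6f, sp=0xec
prologue: push r4 → mem[0xeb]=0x8c, sp=0xeb
body[0] xor  r3, r2, r2 → r3=0x00
body[1] add  r1, r4, #32 → r1=0xac
body[2] add  r1, r3, #21 → r1=0x15
body[3] add  r0, r3, #61 → r0=0x3d
body[4] sub  r4, r0, r1 → r4=0x28
body[5] sub  r1, r2, #21 → r1=0xb5
body[6] add  r4, r4, #33 → r4=0x49
body[7] mov  r3, #0x5b → r3=0x5b
epilogue: pop r4=0x8c, sp=0xec
epilogue: pop r3=0x6f, sp=0xed
epilogue: pop r1=0x6e, sp=0xee
r0 is caller-saved → body value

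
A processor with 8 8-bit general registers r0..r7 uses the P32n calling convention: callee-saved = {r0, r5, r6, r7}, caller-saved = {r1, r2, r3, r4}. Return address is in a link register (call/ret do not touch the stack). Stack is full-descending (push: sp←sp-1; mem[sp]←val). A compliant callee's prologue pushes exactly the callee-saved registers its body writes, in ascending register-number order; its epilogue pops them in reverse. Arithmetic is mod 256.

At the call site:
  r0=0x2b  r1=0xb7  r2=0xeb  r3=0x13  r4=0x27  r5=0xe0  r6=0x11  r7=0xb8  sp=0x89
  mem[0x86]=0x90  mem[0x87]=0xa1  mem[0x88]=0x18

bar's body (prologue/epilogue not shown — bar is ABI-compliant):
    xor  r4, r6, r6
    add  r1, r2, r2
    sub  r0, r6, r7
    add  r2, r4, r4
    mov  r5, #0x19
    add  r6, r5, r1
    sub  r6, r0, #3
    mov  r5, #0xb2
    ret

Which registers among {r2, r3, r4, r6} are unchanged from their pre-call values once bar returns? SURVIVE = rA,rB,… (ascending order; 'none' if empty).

SURVIVE = r3,r6

prologue: push r0 -> mem[0x88]=0x2b, sp=0x88
prologue: push r5 -> mem[0x87]=0xe0, sp=0x87
prologue: push r6 -> mem[0x86]=0x11, sp=0x86
body[0] xor  r4, r6, r6 -> r4=0x00
body[1] add  r1, r2, r2 -> r1=0xd6
body[2] sub  r0, r6, r7 -> r0=0x59
body[3] add  r2, r4, r4 -> r2=0x00
body[4] mov  r5, #0x19 -> r5=0x19
body[5] add  r6, r5, r1 -> r6=0xef
body[6] sub  r6, r0, #3 -> r6=0x56
body[7] mov  r5, #0xb2 -> r5=0xb2
epilogue: pop r6=0x11, sp=0x87
epilogue: pop r5=0xe0, sp=0x88
epilogue: pop r0=0x2b, sp=0x89
r2: caller-saved, written=True
r3: caller-saved, written=False
r4: caller-saved, written=True
r6: callee-saved, written=True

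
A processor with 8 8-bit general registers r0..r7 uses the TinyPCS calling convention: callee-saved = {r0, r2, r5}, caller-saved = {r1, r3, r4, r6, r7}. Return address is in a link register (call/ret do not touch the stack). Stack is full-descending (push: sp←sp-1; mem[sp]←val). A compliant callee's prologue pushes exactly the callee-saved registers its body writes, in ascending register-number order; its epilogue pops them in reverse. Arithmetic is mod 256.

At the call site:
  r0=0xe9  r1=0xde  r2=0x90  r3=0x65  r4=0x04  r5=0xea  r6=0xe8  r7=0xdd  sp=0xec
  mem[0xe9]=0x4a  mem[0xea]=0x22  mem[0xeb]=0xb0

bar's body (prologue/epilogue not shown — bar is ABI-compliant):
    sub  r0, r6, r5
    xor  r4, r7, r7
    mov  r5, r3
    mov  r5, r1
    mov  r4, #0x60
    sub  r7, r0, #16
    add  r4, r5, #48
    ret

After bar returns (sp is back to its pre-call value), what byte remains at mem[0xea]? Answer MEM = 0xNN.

prologue: push r0 -> mem[0xeb]=0xe9, sp=0xeb
prologue: push r5 -> mem[0xea]=0xea, sp=0xea
body[0] sub  r0, r6, r5 -> r0=0xfe
body[1] xor  r4, r7, r7 -> r4=0x00
body[2] mov  r5, r3 -> r5=0x65
body[3] mov  r5, r1 -> r5=0xde
body[4] mov  r4, #0x60 -> r4=0x60
body[5] sub  r7, r0, #16 -> r7=0xee
body[6] add  r4, r5, #48 -> r4=0x0e
epilogue: pop r5=0xea, sp=0xeb
epilogue: pop r0=0xe9, sp=0xec
prologue pushed ['r0', 'r5'] at ['0xeb', '0xea']

MEM = 0xea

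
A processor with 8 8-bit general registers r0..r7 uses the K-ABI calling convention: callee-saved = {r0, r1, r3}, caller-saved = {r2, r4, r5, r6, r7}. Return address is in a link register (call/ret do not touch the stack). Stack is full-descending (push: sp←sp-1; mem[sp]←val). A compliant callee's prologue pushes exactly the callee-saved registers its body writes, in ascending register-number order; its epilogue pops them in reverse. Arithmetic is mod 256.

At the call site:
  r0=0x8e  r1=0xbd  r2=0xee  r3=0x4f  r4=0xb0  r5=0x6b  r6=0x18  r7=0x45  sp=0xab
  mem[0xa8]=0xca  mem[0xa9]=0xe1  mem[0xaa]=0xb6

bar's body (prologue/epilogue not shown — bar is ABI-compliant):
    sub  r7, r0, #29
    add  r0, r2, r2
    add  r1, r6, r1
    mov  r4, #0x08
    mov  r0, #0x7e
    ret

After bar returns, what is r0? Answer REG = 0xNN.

REG = 0x8e

prologue: push r0 → mem[0xaa]=0x8e, sp=0xaa
prologue: push r1 → mem[0xa9]=0xbd, sp=0xa9
body[0] sub  r7, r0, #29 → r7=0x71
body[1] add  r0, r2, r2 → r0=0xdc
body[2] add  r1, r6, r1 → r1=0xd5
body[3] mov  r4, #0x08 → r4=0x08
body[4] mov  r0, #0x7e → r0=0x7e
epilogue: pop r1=0xbd, sp=0xaa
epilogue: pop r0=0x8e, sp=0xab
r0 is callee-saved → restored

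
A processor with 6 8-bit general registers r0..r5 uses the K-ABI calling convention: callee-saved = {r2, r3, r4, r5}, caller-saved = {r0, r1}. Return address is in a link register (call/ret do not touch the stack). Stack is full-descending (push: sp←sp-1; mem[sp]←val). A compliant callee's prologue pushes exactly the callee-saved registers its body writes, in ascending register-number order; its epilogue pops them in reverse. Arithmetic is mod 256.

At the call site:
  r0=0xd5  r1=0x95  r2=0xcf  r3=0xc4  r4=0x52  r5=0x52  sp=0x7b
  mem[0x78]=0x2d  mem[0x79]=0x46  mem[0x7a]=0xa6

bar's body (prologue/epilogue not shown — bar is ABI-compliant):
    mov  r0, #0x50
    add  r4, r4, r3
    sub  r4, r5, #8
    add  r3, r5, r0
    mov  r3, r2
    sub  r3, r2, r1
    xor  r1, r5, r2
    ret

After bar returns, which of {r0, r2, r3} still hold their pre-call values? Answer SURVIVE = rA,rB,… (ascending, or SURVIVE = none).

SURVIVE = r2,r3

prologue: push r3 -> mem[0x7a]=0xc4, sp=0x7a
prologue: push r4 -> mem[0x79]=0x52, sp=0x79
body[0] mov  r0, #0x50 -> r0=0x50
body[1] add  r4, r4, r3 -> r4=0x16
body[2] sub  r4, r5, #8 -> r4=0x4a
body[3] add  r3, r5, r0 -> r3=0xa2
body[4] mov  r3, r2 -> r3=0xcf
body[5] sub  r3, r2, r1 -> r3=0x3a
body[6] xor  r1, r5, r2 -> r1=0x9d
epilogue: pop r4=0x52, sp=0x7a
epilogue: pop r3=0xc4, sp=0x7b
r0: caller-saved, written=True
r2: callee-saved, written=False
r3: callee-saved, written=True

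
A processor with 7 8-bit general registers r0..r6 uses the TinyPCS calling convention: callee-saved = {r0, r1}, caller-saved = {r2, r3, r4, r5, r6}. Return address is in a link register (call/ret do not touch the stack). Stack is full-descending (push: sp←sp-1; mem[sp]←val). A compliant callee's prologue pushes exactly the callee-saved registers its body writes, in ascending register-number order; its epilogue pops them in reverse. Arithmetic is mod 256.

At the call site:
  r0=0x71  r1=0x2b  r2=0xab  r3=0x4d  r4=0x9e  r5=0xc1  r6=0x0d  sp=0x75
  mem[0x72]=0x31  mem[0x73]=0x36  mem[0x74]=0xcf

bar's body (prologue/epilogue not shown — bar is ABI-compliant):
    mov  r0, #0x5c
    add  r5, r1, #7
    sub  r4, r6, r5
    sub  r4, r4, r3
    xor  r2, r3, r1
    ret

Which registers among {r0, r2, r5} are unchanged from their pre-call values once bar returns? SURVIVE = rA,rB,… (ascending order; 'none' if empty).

prologue: push r0 -> mem[0x74]=0x71, sp=0x74
body[0] mov  r0, #0x5c -> r0=0x5c
body[1] add  r5, r1, #7 -> r5=0x32
body[2] sub  r4, r6, r5 -> r4=0xdb
body[3] sub  r4, r4, r3 -> r4=0x8e
body[4] xor  r2, r3, r1 -> r2=0x66
epilogue: pop r0=0x71, sp=0x75
r0: callee-saved, written=True
r2: caller-saved, written=True
r5: caller-saved, written=True

SURVIVE = r0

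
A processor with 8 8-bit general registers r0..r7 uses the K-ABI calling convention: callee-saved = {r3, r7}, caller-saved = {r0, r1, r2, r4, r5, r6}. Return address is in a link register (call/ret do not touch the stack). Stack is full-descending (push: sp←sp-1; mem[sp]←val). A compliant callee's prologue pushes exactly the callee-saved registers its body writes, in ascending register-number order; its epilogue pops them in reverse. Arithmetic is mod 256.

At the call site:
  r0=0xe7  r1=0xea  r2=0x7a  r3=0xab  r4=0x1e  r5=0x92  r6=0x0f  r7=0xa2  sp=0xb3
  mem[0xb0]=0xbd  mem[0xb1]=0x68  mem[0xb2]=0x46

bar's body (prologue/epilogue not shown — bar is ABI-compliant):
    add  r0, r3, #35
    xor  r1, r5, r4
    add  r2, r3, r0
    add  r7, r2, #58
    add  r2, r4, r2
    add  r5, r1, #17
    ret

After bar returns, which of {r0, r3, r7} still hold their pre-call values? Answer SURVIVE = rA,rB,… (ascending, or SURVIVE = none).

SURVIVE = r3,r7

prologue: push r7 → mem[0xb2]=0xa2, sp=0xb2
body[0] add  r0, r3, #35 → r0=0xce
body[1] xor  r1, r5, r4 → r1=0x8c
body[2] add  r2, r3, r0 → r2=0x79
body[3] add  r7, r2, #58 → r7=0xb3
body[4] add  r2, r4, r2 → r2=0x97
body[5] add  r5, r1, #17 → r5=0x9d
epilogue: pop r7=0xa2, sp=0xb3
r0: caller-saved, written=True
r3: callee-saved, written=False
r7: callee-saved, written=True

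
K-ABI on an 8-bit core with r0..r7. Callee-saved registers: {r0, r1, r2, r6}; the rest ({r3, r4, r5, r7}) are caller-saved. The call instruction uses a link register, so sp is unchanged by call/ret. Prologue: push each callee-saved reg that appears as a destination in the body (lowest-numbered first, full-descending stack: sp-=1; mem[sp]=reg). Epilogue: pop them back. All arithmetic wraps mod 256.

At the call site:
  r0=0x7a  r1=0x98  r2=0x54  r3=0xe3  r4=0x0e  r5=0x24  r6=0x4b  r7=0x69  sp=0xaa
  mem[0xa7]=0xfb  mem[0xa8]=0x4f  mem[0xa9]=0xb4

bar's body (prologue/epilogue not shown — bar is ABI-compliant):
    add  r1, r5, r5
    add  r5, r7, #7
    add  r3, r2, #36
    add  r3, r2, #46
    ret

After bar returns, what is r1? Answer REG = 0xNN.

prologue: push r1 -> mem[0xa9]=0x98, sp=0xa9
body[0] add  r1, r5, r5 -> r1=0x48
body[1] add  r5, r7, #7 -> r5=0x70
body[2] add  r3, r2, #36 -> r3=0x78
body[3] add  r3, r2, #46 -> r3=0x82
epilogue: pop r1=0x98, sp=0xaa
r1 is callee-saved -> restored

REG = 0x98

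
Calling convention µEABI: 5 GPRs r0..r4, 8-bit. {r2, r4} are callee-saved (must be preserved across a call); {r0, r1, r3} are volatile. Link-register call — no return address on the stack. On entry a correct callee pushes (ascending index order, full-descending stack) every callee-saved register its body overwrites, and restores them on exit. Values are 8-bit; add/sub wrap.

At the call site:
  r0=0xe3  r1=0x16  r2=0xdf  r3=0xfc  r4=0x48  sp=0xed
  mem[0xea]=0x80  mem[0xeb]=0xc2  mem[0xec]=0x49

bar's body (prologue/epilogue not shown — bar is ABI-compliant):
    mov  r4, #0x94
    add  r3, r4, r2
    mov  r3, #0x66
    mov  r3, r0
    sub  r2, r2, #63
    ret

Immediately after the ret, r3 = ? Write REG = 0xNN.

prologue: push r2 → mem[0xec]=0xdf, sp=0xec
prologue: push r4 → mem[0xeb]=0x48, sp=0xeb
body[0] mov  r4, #0x94 → r4=0x94
body[1] add  r3, r4, r2 → r3=0x73
body[2] mov  r3, #0x66 → r3=0x66
body[3] mov  r3, r0 → r3=0xe3
body[4] sub  r2, r2, #63 → r2=0xa0
epilogue: pop r4=0x48, sp=0xec
epilogue: pop r2=0xdf, sp=0xed
r3 is caller-saved → body value

REG = 0xe3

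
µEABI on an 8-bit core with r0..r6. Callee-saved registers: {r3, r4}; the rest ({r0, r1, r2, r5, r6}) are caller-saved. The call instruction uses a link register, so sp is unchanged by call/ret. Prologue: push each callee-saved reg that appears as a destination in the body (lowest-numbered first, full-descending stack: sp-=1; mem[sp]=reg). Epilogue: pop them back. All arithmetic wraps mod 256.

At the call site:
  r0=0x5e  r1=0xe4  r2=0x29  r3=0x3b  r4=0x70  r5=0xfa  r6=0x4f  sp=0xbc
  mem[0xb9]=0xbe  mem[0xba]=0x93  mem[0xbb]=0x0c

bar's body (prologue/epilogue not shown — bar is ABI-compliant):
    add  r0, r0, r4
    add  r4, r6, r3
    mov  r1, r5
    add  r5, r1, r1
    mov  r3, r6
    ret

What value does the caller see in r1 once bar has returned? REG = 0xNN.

REG = 0xfa

prologue: push r3 → mem[0xbb]=0x3b, sp=0xbb
prologue: push r4 → mem[0xba]=0x70, sp=0xba
body[0] add  r0, r0, r4 → r0=0xce
body[1] add  r4, r6, r3 → r4=0x8a
body[2] mov  r1, r5 → r1=0xfa
body[3] add  r5, r1, r1 → r5=0xf4
body[4] mov  r3, r6 → r3=0x4f
epilogue: pop r4=0x70, sp=0xbb
epilogue: pop r3=0x3b, sp=0xbc
r1 is caller-saved → body value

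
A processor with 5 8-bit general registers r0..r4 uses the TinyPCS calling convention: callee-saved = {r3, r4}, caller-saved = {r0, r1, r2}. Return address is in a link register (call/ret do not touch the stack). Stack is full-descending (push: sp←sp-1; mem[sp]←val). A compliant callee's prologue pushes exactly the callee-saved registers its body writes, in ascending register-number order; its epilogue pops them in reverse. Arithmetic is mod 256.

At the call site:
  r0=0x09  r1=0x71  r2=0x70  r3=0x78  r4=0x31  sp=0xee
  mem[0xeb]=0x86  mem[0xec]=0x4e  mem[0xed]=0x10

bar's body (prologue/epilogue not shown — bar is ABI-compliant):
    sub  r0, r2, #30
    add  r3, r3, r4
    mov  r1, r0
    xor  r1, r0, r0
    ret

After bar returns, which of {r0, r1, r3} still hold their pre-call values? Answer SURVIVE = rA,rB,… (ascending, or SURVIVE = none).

SURVIVE = r3

prologue: push r3 -> mem[0xed]=0x78, sp=0xed
body[0] sub  r0, r2, #30 -> r0=0x52
body[1] add  r3, r3, r4 -> r3=0xa9
body[2] mov  r1, r0 -> r1=0x52
body[3] xor  r1, r0, r0 -> r1=0x00
epilogue: pop r3=0x78, sp=0xee
r0: caller-saved, written=True
r1: caller-saved, written=True
r3: callee-saved, written=True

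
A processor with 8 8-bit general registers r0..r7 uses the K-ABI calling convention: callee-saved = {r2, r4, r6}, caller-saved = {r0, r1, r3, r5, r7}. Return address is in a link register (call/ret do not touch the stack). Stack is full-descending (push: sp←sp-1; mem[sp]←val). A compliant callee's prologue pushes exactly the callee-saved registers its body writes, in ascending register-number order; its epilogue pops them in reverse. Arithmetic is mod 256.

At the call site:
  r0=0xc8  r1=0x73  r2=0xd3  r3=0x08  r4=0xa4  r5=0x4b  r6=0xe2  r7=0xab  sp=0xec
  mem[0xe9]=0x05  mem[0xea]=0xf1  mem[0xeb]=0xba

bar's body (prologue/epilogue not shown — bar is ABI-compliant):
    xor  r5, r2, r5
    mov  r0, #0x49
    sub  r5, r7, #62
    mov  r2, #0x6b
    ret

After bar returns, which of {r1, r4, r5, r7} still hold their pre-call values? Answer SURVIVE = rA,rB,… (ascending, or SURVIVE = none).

prologue: push r2 -> mem[0xeb]=0xd3, sp=0xeb
body[0] xor  r5, r2, r5 -> r5=0x98
body[1] mov  r0, #0x49 -> r0=0x49
body[2] sub  r5, r7, #62 -> r5=0x6d
body[3] mov  r2, #0x6b -> r2=0x6b
epilogue: pop r2=0xd3, sp=0xec
r1: caller-saved, written=False
r4: callee-saved, written=False
r5: caller-saved, written=True
r7: caller-saved, written=False

SURVIVE = r1,r4,r7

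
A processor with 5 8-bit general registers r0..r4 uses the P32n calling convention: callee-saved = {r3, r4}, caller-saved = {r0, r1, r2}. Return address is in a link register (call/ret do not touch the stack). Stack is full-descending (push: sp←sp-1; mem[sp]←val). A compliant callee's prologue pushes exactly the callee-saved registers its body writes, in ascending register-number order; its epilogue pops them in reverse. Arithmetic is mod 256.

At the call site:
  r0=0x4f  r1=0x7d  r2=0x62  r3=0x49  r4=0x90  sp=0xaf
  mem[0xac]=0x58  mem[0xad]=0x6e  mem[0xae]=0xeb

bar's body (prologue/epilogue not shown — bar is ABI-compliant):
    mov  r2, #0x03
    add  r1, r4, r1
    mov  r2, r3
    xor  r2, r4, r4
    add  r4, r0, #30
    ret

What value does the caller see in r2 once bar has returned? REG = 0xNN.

prologue: push r4 → mem[0xae]=0x90, sp=0xae
body[0] mov  r2, #0x03 → r2=0x03
body[1] add  r1, r4, r1 → r1=0x0d
body[2] mov  r2, r3 → r2=0x49
body[3] xor  r2, r4, r4 → r2=0x00
body[4] add  r4, r0, #30 → r4=0x6d
epilogue: pop r4=0x90, sp=0xaf
r2 is caller-saved → body value

REG = 0x00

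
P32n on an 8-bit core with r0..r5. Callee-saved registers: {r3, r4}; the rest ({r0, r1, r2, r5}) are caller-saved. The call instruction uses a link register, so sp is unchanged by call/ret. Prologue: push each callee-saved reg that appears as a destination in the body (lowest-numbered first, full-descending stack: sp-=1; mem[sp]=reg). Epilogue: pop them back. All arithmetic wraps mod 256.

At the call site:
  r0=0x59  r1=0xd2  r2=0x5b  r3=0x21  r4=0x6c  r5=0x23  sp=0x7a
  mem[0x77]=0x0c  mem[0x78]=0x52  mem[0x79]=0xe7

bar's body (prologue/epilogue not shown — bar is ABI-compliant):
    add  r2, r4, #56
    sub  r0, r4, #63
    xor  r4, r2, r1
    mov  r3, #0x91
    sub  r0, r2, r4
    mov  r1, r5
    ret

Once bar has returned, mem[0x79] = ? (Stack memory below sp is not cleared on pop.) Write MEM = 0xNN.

prologue: push r3 → mem[0x79]=0x21, sp=0x79
prologue: push r4 → mem[0x78]=0x6c, sp=0x78
body[0] add  r2, r4, #56 → r2=0xa4
body[1] sub  r0, r4, #63 → r0=0x2d
body[2] xor  r4, r2, r1 → r4=0x76
body[3] mov  r3, #0x91 → r3=0x91
body[4] sub  r0, r2, r4 → r0=0x2e
body[5] mov  r1, r5 → r1=0x23
epilogue: pop r4=0x6c, sp=0x79
epilogue: pop r3=0x21, sp=0x7a
prologue pushed ['r3', 'r4'] at ['0x79', '0x78']

MEM = 0x21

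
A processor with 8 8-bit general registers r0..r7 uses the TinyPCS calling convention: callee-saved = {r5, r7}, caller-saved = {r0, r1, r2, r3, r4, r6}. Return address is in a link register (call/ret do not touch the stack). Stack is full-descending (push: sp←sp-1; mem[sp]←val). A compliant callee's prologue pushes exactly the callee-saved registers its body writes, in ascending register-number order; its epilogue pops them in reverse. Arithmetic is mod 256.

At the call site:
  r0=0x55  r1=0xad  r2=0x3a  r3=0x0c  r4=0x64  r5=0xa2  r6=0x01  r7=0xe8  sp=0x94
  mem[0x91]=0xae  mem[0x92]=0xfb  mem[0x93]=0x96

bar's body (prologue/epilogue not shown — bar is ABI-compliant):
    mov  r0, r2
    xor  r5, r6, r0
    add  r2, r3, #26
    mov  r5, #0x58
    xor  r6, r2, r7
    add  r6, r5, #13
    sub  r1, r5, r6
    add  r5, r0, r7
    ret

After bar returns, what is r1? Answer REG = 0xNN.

REG = 0xf3

prologue: push r5 → mem[0x93]=0xa2, sp=0x93
body[0] mov  r0, r2 → r0=0x3a
body[1] xor  r5, r6, r0 → r5=0x3b
body[2] add  r2, r3, #26 → r2=0x26
body[3] mov  r5, #0x58 → r5=0x58
body[4] xor  r6, r2, r7 → r6=0xce
body[5] add  r6, r5, #13 → r6=0x65
body[6] sub  r1, r5, r6 → r1=0xf3
body[7] add  r5, r0, r7 → r5=0x22
epilogue: pop r5=0xa2, sp=0x94
r1 is caller-saved → body value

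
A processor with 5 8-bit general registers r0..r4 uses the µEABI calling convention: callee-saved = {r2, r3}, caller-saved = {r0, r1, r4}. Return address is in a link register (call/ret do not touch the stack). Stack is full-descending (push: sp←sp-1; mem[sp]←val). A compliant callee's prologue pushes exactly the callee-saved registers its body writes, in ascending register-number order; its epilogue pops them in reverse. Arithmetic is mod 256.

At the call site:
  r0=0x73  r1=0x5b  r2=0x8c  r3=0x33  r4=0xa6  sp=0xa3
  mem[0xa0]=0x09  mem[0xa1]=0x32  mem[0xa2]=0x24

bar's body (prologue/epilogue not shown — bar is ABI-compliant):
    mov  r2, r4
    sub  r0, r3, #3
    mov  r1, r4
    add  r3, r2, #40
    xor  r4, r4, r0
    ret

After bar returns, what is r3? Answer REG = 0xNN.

prologue: push r2 → mem[0xa2]=0x8c, sp=0xa2
prologue: push r3 → mem[0xa1]=0x33, sp=0xa1
body[0] mov  r2, r4 → r2=0xa6
body[1] sub  r0, r3, #3 → r0=0x30
body[2] mov  r1, r4 → r1=0xa6
body[3] add  r3, r2, #40 → r3=0xce
body[4] xor  r4, r4, r0 → r4=0x96
epilogue: pop r3=0x33, sp=0xa2
epilogue: pop r2=0x8c, sp=0xa3
r3 is callee-saved → restored

REG = 0x33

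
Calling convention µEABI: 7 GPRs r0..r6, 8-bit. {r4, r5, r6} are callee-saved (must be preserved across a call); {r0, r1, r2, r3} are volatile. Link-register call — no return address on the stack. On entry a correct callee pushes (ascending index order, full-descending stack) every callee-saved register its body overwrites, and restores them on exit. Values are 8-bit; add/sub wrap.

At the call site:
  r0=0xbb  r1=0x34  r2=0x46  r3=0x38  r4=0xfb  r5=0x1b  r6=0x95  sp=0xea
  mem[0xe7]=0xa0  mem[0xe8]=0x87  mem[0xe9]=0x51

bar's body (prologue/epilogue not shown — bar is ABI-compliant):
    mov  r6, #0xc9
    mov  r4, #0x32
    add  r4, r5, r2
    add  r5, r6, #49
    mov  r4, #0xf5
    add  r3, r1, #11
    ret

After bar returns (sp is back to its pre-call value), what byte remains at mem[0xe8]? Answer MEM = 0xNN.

MEM = 0x1b

prologue: push r4 → mem[0xe9]=0xfb, sp=0xe9
prologue: push r5 → mem[0xe8]=0x1b, sp=0xe8
prologue: push r6 → mem[0xe7]=0x95, sp=0xe7
body[0] mov  r6, #0xc9 → r6=0xc9
body[1] mov  r4, #0x32 → r4=0x32
body[2] add  r4, r5, r2 → r4=0x61
body[3] add  r5, r6, #49 → r5=0xfa
body[4] mov  r4, #0xf5 → r4=0xf5
body[5] add  r3, r1, #11 → r3=0x3f
epilogue: pop r6=0x95, sp=0xe8
epilogue: pop r5=0x1b, sp=0xe9
epilogue: pop r4=0xfb, sp=0xea
prologue pushed ['r4', 'r5', 'r6'] at ['0xe9', '0xe8', '0xe7']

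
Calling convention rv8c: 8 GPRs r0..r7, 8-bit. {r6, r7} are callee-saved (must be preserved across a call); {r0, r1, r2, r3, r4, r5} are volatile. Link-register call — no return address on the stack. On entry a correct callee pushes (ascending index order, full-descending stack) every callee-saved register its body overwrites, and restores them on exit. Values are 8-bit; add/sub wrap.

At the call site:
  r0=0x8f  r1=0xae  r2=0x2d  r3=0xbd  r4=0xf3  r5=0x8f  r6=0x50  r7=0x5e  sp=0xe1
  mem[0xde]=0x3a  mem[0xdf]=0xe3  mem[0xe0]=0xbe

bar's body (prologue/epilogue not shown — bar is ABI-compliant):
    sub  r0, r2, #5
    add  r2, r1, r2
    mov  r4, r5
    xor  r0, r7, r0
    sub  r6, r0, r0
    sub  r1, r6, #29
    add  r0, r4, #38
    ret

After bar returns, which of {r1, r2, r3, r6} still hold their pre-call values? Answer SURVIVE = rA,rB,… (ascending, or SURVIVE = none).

SURVIVE = r3,r6

prologue: push r6 -> mem[0xe0]=0x50, sp=0xe0
body[0] sub  r0, r2, #5 -> r0=0x28
body[1] add  r2, r1, r2 -> r2=0xdb
body[2] mov  r4, r5 -> r4=0x8f
body[3] xor  r0, r7, r0 -> r0=0x76
body[4] sub  r6, r0, r0 -> r6=0x00
body[5] sub  r1, r6, #29 -> r1=0xe3
body[6] add  r0, r4, #38 -> r0=0xb5
epilogue: pop r6=0x50, sp=0xe1
r1: caller-saved, written=True
r2: caller-saved, written=True
r3: caller-saved, written=False
r6: callee-saved, written=True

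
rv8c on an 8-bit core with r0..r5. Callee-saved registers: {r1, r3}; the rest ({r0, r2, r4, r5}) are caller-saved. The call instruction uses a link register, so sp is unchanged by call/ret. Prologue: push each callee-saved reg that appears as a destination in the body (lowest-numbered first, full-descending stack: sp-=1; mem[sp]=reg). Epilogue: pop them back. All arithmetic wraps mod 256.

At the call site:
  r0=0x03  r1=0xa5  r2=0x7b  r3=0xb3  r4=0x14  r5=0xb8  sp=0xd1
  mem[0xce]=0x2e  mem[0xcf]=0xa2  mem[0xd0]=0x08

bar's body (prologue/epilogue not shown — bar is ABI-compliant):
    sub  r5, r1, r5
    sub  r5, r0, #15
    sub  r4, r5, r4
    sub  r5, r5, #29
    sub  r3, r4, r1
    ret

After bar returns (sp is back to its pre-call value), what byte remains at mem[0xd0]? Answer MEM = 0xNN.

MEM = 0xb3

prologue: push r3 → mem[0xd0]=0xb3, sp=0xd0
body[0] sub  r5, r1, r5 → r5=0xed
body[1] sub  r5, r0, #15 → r5=0xf4
body[2] sub  r4, r5, r4 → r4=0xe0
body[3] sub  r5, r5, #29 → r5=0xd7
body[4] sub  r3, r4, r1 → r3=0x3b
epilogue: pop r3=0xb3, sp=0xd1
prologue pushed ['r3'] at ['0xd0']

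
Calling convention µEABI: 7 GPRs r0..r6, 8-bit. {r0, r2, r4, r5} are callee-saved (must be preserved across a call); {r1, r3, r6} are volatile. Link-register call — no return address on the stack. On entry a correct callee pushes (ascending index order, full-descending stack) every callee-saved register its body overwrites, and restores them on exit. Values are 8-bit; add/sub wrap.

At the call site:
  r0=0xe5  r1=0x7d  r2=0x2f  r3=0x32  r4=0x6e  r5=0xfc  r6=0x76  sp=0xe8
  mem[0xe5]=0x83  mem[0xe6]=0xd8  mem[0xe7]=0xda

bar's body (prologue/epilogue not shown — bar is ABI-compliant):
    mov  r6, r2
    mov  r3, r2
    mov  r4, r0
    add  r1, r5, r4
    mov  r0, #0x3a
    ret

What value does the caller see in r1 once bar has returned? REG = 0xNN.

REG = 0xe1

prologue: push r0 → mem[0xe7]=0xe5, sp=0xe7
prologue: push r4 → mem[0xe6]=0x6e, sp=0xe6
body[0] mov  r6, r2 → r6=0x2f
body[1] mov  r3, r2 → r3=0x2f
body[2] mov  r4, r0 → r4=0xe5
body[3] add  r1, r5, r4 → r1=0xe1
body[4] mov  r0, #0x3a → r0=0x3a
epilogue: pop r4=0x6e, sp=0xe7
epilogue: pop r0=0xe5, sp=0xe8
r1 is caller-saved → body value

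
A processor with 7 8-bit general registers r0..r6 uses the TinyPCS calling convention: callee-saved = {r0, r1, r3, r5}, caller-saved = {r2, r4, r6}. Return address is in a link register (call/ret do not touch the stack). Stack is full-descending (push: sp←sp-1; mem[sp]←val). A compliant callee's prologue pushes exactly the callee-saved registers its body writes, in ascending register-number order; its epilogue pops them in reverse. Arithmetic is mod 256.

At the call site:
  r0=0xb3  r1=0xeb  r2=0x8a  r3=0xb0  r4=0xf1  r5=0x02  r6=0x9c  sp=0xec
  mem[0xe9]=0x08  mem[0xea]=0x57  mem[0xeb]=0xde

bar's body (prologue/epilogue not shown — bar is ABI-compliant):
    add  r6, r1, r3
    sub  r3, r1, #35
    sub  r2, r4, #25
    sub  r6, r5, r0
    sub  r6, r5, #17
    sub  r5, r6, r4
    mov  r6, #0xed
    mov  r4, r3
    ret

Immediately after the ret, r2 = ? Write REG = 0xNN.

prologue: push r3 -> mem[0xeb]=0xb0, sp=0xeb
prologue: push r5 -> mem[0xea]=0x02, sp=0xea
body[0] add  r6, r1, r3 -> r6=0x9b
body[1] sub  r3, r1, #35 -> r3=0xc8
body[2] sub  r2, r4, #25 -> r2=0xd8
body[3] sub  r6, r5, r0 -> r6=0x4f
body[4] sub  r6, r5, #17 -> r6=0xf1
body[5] sub  r5, r6, r4 -> r5=0x00
body[6] mov  r6, #0xed -> r6=0xed
body[7] mov  r4, r3 -> r4=0xc8
epilogue: pop r5=0x02, sp=0xeb
epilogue: pop r3=0xb0, sp=0xec
r2 is caller-saved -> body value

REG = 0xd8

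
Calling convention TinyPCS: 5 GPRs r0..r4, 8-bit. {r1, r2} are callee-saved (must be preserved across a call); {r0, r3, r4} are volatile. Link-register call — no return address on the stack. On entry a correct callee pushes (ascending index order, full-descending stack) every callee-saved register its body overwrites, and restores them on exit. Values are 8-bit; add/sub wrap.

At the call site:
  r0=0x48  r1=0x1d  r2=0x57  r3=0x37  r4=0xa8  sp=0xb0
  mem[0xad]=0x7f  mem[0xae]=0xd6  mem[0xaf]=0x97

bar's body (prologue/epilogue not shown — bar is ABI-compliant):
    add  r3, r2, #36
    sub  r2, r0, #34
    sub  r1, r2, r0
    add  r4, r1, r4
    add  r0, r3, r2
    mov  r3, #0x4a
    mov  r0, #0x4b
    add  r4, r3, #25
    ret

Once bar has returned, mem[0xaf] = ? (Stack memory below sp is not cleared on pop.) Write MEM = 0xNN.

MEM = 0x1d

prologue: push r1 -> mem[0xaf]=0x1d, sp=0xaf
prologue: push r2 -> mem[0xae]=0x57, sp=0xae
body[0] add  r3, r2, #36 -> r3=0x7b
body[1] sub  r2, r0, #34 -> r2=0x26
body[2] sub  r1, r2, r0 -> r1=0xde
body[3] add  r4, r1, r4 -> r4=0x86
body[4] add  r0, r3, r2 -> r0=0xa1
body[5] mov  r3, #0x4a -> r3=0x4a
body[6] mov  r0, #0x4b -> r0=0x4b
body[7] add  r4, r3, #25 -> r4=0x63
epilogue: pop r2=0x57, sp=0xaf
epilogue: pop r1=0x1d, sp=0xb0
prologue pushed ['r1', 'r2'] at ['0xaf', '0xae']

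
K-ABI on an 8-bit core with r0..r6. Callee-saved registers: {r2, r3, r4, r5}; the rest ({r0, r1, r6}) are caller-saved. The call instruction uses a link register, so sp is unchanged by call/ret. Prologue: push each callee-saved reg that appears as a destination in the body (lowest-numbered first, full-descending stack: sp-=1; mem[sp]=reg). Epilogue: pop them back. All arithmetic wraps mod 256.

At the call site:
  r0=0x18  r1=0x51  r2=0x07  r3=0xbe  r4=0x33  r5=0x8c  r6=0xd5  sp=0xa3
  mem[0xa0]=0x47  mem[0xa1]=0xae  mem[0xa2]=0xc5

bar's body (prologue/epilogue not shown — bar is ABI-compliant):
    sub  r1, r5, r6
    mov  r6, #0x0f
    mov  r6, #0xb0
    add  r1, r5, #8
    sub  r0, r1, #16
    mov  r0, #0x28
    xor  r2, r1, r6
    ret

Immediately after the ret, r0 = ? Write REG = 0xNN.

prologue: push r2 -> mem[0xa2]=0x07, sp=0xa2
body[0] sub  r1, r5, r6 -> r1=0xb7
body[1] mov  r6, #0x0f -> r6=0x0f
body[2] mov  r6, #0xb0 -> r6=0xb0
body[3] add  r1, r5, #8 -> r1=0x94
body[4] sub  r0, r1, #16 -> r0=0x84
body[5] mov  r0, #0x28 -> r0=0x28
body[6] xor  r2, r1, r6 -> r2=0x24
epilogue: pop r2=0x07, sp=0xa3
r0 is caller-saved -> body value

REG = 0x28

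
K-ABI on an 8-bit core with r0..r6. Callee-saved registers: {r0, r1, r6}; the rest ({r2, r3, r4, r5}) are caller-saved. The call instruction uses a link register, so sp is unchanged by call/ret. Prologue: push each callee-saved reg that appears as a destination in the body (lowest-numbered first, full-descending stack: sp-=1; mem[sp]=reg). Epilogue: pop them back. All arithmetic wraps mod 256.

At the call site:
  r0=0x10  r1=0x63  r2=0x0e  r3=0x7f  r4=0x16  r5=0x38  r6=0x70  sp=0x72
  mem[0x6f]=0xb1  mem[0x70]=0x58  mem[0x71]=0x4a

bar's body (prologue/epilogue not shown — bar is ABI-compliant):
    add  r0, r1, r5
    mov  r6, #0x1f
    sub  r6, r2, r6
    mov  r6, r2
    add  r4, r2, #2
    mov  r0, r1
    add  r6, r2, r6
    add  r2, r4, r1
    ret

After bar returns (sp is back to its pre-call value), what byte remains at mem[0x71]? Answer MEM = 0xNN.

prologue: push r0 -> mem[0x71]=0x10, sp=0x71
prologue: push r6 -> mem[0x70]=0x70, sp=0x70
body[0] add  r0, r1, r5 -> r0=0x9b
body[1] mov  r6, #0x1f -> r6=0x1f
body[2] sub  r6, r2, r6 -> r6=0xef
body[3] mov  r6, r2 -> r6=0x0e
body[4] add  r4, r2, #2 -> r4=0x10
body[5] mov  r0, r1 -> r0=0x63
body[6] add  r6, r2, r6 -> r6=0x1c
body[7] add  r2, r4, r1 -> r2=0x73
epilogue: pop r6=0x70, sp=0x71
epilogue: pop r0=0x10, sp=0x72
prologue pushed ['r0', 'r6'] at ['0x71', '0x70']

MEM = 0x10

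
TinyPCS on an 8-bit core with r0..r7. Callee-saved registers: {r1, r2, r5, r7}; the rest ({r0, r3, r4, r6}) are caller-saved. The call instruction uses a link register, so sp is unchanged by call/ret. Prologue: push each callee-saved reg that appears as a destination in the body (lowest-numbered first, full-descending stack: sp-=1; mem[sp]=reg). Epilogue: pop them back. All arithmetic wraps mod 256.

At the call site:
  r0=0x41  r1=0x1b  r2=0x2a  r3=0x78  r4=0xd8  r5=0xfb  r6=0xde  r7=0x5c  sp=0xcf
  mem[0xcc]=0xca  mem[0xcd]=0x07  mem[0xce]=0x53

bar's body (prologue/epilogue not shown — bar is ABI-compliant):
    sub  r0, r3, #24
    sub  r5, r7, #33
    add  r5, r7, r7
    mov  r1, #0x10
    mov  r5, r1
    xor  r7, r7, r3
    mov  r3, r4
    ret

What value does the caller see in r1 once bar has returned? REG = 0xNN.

REG = 0x1b

prologue: push r1 -> mem[0xce]=0x1b, sp=0xce
prologue: push r5 -> mem[0xcd]=0xfb, sp=0xcd
prologue: push r7 -> mem[0xcc]=0x5c, sp=0xcc
body[0] sub  r0, r3, #24 -> r0=0x60
body[1] sub  r5, r7, #33 -> r5=0x3b
body[2] add  r5, r7, r7 -> r5=0xb8
body[3] mov  r1, #0x10 -> r1=0x10
body[4] mov  r5, r1 -> r5=0x10
body[5] xor  r7, r7, r3 -> r7=0x24
body[6] mov  r3, r4 -> r3=0xd8
epilogue: pop r7=0x5c, sp=0xcd
epilogue: pop r5=0xfb, sp=0xce
epilogue: pop r1=0x1b, sp=0xcf
r1 is callee-saved -> restored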